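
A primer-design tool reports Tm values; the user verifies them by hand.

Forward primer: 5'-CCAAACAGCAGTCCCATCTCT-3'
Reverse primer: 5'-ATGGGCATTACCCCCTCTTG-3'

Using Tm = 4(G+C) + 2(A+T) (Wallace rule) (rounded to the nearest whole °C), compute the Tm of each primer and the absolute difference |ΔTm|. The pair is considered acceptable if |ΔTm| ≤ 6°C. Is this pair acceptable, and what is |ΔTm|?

Forward: A=6 T=4 G=2 C=9 → Tm = 2·10 + 4·11 = 64°C.
Reverse: A=3 T=6 G=4 C=7 → Tm = 2·9 + 4·11 = 62°C.
|ΔTm| = |64 − 62| = 2°C, ≤ 6°C.

|ΔTm| = 2°C; the pair is acceptable.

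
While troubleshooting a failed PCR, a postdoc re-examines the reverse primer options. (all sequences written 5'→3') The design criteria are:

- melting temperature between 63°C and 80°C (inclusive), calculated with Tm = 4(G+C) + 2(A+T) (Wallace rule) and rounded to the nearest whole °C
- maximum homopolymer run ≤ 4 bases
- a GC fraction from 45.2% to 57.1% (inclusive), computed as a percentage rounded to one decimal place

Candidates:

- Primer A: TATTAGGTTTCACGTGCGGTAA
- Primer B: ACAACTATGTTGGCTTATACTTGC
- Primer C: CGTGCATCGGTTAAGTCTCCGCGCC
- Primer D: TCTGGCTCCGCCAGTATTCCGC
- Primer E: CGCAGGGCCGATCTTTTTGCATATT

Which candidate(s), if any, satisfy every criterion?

None of the candidates satisfy all criteria.

Primer A (22 nt, A=5 T=8 G=6 C=3): Tm = 2·13 + 4·9 = 62°C, outside 63–80°C ✗; longest run = 3 ✓; GC 9/22 = 40.9%, outside 45.2–57.1% ✗ — fails.
Primer B (24 nt, A=6 T=9 G=4 C=5): Tm = 2·15 + 4·9 = 66°C ✓; longest run = 2 ✓; GC 9/24 = 37.5%, outside 45.2–57.1% ✗ — fails.
Primer C (25 nt, A=3 T=6 G=7 C=9): Tm = 2·9 + 4·16 = 82°C, outside 63–80°C ✗; longest run = 2 ✓; GC 16/25 = 64.0%, outside 45.2–57.1% ✗ — fails.
Primer D (22 nt, A=2 T=6 G=5 C=9): Tm = 2·8 + 4·14 = 72°C ✓; longest run = 2 ✓; GC 14/22 = 63.6%, outside 45.2–57.1% ✗ — fails.
Primer E (25 nt, A=4 T=9 G=6 C=6): Tm = 2·13 + 4·12 = 74°C ✓; longest run = 5, exceeds 4 ✗; GC 12/25 = 48.0% ✓ — fails.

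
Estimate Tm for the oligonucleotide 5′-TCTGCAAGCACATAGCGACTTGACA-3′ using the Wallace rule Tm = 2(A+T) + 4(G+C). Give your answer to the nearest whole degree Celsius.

Base counts: A=8, T=5, G=5, C=7 (length 25).
Tm = 2·(8+5) + 4·(5+7) = 2·13 + 4·12 = 26 + 48 = 74°C.

74°C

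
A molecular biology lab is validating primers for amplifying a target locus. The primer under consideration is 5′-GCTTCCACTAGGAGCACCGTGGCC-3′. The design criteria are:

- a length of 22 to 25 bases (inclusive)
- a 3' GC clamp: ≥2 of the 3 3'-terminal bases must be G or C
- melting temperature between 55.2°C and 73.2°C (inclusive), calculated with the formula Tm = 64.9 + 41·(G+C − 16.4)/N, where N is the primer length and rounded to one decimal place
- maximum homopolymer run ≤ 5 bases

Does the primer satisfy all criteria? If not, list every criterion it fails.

Meets all criteria.

Base counts: A=4, T=4, G=7, C=9 (length 24).
length: length 24 ✓
GC clamp: 3' end GCC has 3 G/C ✓
Tm: Tm = 64.9 + 41·(16 − 16.4)/24 = 64.2°C ✓
homopolymer run: longest run = 2 ✓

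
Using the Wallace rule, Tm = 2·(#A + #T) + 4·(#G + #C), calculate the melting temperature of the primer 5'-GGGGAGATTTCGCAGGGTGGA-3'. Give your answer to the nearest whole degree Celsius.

Base counts: A=4, T=4, G=11, C=2 (length 21).
Tm = 2·(4+4) + 4·(11+2) = 2·8 + 4·13 = 16 + 52 = 68°C.

68°C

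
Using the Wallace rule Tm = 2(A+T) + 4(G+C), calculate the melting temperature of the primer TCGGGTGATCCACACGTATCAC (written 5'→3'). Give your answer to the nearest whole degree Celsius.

Base counts: A=5, T=5, G=5, C=7 (length 22).
Tm = 2·(5+5) + 4·(5+7) = 2·10 + 4·12 = 20 + 48 = 68°C.

68°C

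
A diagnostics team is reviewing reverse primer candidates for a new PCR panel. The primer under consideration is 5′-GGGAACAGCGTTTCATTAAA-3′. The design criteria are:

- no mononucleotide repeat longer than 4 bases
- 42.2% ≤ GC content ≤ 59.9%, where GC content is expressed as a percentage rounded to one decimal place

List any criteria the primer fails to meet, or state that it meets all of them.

Fails: GC content.

Base counts: A=7, T=5, G=5, C=3 (length 20).
homopolymer run: longest run = 3 ✓
GC content: GC 8/20 = 40.0%, outside 42.2–59.9% ✗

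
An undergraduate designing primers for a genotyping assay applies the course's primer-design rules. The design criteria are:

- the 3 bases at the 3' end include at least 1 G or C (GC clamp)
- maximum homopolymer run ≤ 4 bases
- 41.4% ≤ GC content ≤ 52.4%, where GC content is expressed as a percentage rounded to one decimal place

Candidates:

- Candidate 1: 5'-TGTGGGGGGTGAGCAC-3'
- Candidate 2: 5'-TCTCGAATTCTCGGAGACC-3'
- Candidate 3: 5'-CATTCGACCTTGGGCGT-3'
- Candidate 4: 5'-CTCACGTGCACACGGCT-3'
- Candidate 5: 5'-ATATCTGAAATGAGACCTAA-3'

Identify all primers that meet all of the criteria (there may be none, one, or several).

None of the candidates satisfy all criteria.

Candidate 1 (16 nt, A=2 T=3 G=9 C=2): 3' end CAC has 2 G/C ✓; longest run = 6, exceeds 4 ✗; GC 11/16 = 68.8%, outside 41.4–52.4% ✗ — fails.
Candidate 2 (19 nt, A=4 T=5 G=4 C=6): 3' end ACC has 2 G/C ✓; longest run = 2 ✓; GC 10/19 = 52.6%, outside 41.4–52.4% ✗ — fails.
Candidate 3 (17 nt, A=2 T=5 G=5 C=5): 3' end CGT has 2 G/C ✓; longest run = 3 ✓; GC 10/17 = 58.8%, outside 41.4–52.4% ✗ — fails.
Candidate 4 (17 nt, A=3 T=3 G=4 C=7): 3' end GCT has 2 G/C ✓; longest run = 2 ✓; GC 11/17 = 64.7%, outside 41.4–52.4% ✗ — fails.
Candidate 5 (20 nt, A=9 T=5 G=3 C=3): 3' end TAA has 0 G/C, need ≥1 ✗; longest run = 3 ✓; GC 6/20 = 30.0%, outside 41.4–52.4% ✗ — fails.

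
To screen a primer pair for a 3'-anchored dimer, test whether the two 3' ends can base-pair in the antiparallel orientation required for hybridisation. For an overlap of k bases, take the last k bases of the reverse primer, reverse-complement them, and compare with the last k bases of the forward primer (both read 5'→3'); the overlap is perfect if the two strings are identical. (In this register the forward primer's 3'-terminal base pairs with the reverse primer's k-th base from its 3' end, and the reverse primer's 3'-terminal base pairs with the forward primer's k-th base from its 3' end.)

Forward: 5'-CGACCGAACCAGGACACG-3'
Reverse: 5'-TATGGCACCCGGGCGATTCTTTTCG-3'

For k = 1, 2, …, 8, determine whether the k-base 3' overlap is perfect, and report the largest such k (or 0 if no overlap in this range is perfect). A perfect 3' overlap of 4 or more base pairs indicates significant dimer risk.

Longest perfect overlap: 2 complementary base pairs; below the dimer-risk threshold (threshold 4).

Last 8 bases (5'→3') — forward …AGGACACG, reverse …TCTTTTCG.
Reverse complement of the reverse primer's last 8 bases: CGAAAAGA; its first k bases are the reverse complement of the reverse primer's last k bases, so a perfect k-base overlap needs the forward primer's last k bases to equal them.
Comparing (forward last k vs required): k=1: G vs C ✗; k=2: CG vs CG ✓; k=3: ACG vs CGA ✗; k=4: CACG vs CGAA ✗; k=5: ACACG vs CGAAA ✗; k=6: GACACG vs CGAAAA ✗; k=7: GGACACG vs CGAAAAG ✗; k=8: AGGACACG vs CGAAAAGA ✗.
Only k = 2 is perfect, so the longest perfect 3' overlap is 2.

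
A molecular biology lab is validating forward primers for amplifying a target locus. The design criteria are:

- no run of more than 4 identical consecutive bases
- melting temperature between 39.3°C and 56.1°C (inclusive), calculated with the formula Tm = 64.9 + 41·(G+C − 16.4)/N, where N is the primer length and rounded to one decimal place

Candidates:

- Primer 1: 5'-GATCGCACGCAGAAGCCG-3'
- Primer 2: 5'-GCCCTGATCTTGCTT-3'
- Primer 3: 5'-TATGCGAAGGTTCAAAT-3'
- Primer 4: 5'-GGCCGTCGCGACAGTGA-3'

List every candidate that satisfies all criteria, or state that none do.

Primer 1, Primer 2, Primer 3 and Primer 4.

Primer 1 (18 nt, A=5 T=1 G=6 C=6): longest run = 2 ✓; Tm = 64.9 + 41·(12 − 16.4)/18 = 54.9°C ✓ — passes.
Primer 2 (15 nt, A=1 T=6 G=3 C=5): longest run = 3 ✓; Tm = 64.9 + 41·(8 − 16.4)/15 = 41.9°C ✓ — passes.
Primer 3 (17 nt, A=6 T=5 G=4 C=2): longest run = 3 ✓; Tm = 64.9 + 41·(6 − 16.4)/17 = 39.8°C ✓ — passes.
Primer 4 (17 nt, A=3 T=2 G=7 C=5): longest run = 2 ✓; Tm = 64.9 + 41·(12 − 16.4)/17 = 54.3°C ✓ — passes.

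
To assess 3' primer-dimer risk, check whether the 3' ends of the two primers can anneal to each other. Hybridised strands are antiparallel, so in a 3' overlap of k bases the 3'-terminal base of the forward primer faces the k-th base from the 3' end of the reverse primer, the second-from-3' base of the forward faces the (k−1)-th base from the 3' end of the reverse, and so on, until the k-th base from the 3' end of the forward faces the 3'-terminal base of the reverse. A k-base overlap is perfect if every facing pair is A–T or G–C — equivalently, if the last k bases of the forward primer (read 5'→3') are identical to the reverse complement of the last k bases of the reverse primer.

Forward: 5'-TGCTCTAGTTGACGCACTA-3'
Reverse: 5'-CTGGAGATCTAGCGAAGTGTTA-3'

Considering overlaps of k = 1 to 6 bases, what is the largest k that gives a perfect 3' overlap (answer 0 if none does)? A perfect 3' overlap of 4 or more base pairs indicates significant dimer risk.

Longest perfect overlap: 2 complementary base pairs; below the dimer-risk threshold (threshold 4).

Last 6 bases (5'→3') — forward …GCACTA, reverse …GTGTTA.
Reverse complement of the reverse primer's last 6 bases: TAACAC; its first k bases are the reverse complement of the reverse primer's last k bases, so a perfect k-base overlap needs the forward primer's last k bases to equal them.
Comparing (forward last k vs required): k=1: A vs T ✗; k=2: TA vs TA ✓; k=3: CTA vs TAA ✗; k=4: ACTA vs TAAC ✗; k=5: CACTA vs TAACA ✗; k=6: GCACTA vs TAACAC ✗.
Only k = 2 is perfect, so the longest perfect 3' overlap is 2.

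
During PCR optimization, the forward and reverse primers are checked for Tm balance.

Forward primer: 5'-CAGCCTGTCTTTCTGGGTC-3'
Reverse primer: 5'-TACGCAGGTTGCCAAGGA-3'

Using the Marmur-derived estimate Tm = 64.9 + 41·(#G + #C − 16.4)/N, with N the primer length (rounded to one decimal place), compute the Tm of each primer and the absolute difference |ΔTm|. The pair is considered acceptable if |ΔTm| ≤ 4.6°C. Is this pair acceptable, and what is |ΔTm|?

|ΔTm| = 2.9°C; the pair is acceptable.

Forward: G+C = 11, N = 19 → Tm = 64.9 + 41·(11 − 16.4)/19 = 53.2°C.
Reverse: G+C = 10, N = 18 → Tm = 64.9 + 41·(10 − 16.4)/18 = 50.3°C.
|ΔTm| = |53.2 − 50.3| = 2.9°C, ≤ 4.6°C.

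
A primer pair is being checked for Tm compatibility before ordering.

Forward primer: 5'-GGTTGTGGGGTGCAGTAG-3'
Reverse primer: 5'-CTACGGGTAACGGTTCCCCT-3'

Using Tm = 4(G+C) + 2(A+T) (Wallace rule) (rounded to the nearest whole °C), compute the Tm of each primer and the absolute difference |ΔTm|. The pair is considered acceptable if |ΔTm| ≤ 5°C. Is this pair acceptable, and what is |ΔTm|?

Forward: A=2 T=5 G=10 C=1 → Tm = 2·7 + 4·11 = 58°C.
Reverse: A=3 T=5 G=5 C=7 → Tm = 2·8 + 4·12 = 64°C.
|ΔTm| = |58 − 64| = 6°C, > 5°C.

|ΔTm| = 6°C; the pair is not acceptable.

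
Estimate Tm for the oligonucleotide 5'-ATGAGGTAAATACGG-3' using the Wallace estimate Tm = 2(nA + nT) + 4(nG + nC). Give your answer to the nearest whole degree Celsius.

Base counts: A=6, T=3, G=5, C=1 (length 15).
Tm = 2·(6+3) + 4·(5+1) = 2·9 + 4·6 = 18 + 24 = 42°C.

42°C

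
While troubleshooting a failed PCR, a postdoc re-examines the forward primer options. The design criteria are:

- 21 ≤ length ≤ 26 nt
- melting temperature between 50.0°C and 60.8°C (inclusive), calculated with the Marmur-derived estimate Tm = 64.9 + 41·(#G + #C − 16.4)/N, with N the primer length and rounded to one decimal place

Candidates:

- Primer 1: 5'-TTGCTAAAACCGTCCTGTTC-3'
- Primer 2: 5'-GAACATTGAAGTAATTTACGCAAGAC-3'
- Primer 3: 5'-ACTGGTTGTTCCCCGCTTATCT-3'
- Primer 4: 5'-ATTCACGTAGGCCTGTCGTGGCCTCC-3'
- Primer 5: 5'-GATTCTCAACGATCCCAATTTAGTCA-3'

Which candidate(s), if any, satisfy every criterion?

Primer 2, Primer 3 and Primer 5.

Primer 1 (20 nt, A=4 T=7 G=3 C=6): length 20, outside 21–26 ✗; Tm = 64.9 + 41·(9 − 16.4)/20 = 49.7°C, outside 50.0–60.8°C ✗ — fails.
Primer 2 (26 nt, A=11 T=6 G=5 C=4): length 26 ✓; Tm = 64.9 + 41·(9 − 16.4)/26 = 53.2°C ✓ — passes.
Primer 3 (22 nt, A=2 T=9 G=4 C=7): length 22 ✓; Tm = 64.9 + 41·(11 − 16.4)/22 = 54.8°C ✓ — passes.
Primer 4 (26 nt, A=3 T=7 G=7 C=9): length 26 ✓; Tm = 64.9 + 41·(16 − 16.4)/26 = 64.3°C, outside 50.0–60.8°C ✗ — fails.
Primer 5 (26 nt, A=8 T=8 G=3 C=7): length 26 ✓; Tm = 64.9 + 41·(10 − 16.4)/26 = 54.8°C ✓ — passes.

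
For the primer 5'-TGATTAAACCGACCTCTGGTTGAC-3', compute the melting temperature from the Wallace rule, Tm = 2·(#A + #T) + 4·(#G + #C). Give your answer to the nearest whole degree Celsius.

70°C

Base counts: A=6, T=7, G=5, C=6 (length 24).
Tm = 2·(6+7) + 4·(5+6) = 2·13 + 4·11 = 26 + 44 = 70°C.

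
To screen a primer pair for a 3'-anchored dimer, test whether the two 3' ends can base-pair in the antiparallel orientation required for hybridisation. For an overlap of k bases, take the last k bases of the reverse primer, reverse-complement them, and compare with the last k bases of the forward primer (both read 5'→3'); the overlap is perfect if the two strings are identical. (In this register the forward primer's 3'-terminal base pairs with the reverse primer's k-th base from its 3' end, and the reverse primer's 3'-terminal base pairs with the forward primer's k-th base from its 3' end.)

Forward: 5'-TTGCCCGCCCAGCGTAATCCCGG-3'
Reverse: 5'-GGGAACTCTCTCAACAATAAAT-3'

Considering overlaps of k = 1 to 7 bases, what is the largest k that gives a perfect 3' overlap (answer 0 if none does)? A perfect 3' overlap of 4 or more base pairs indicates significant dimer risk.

Last 7 bases (5'→3') — forward …ATCCCGG, reverse …AATAAAT.
Reverse complement of the reverse primer's last 7 bases: ATTTATT; its first k bases are the reverse complement of the reverse primer's last k bases, so a perfect k-base overlap needs the forward primer's last k bases to equal them.
Comparing (forward last k vs required): k=1: G vs A ✗; k=2: GG vs AT ✗; k=3: CGG vs ATT ✗; k=4: CCGG vs ATTT ✗; k=5: CCCGG vs ATTTA ✗; k=6: TCCCGG vs ATTTAT ✗; k=7: ATCCCGG vs ATTTATT ✗.
No overlap length from 1 to 7 is perfect, so the longest perfect 3' overlap is 0.

Longest perfect overlap: 0 complementary base pairs; below the dimer-risk threshold (threshold 4).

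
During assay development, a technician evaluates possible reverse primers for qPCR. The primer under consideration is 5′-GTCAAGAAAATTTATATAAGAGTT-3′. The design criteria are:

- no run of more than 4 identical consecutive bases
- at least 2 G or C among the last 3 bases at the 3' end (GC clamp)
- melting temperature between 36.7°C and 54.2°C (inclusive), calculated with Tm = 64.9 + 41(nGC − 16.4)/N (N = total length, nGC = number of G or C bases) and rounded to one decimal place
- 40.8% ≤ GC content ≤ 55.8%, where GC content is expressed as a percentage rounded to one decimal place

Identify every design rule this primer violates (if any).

Fails: GC clamp, GC content.

Base counts: A=11, T=8, G=4, C=1 (length 24).
homopolymer run: longest run = 4 ✓
GC clamp: 3' end GTT has 1 G/C, need ≥2 ✗
Tm: Tm = 64.9 + 41·(5 − 16.4)/24 = 45.4°C ✓
GC content: GC 5/24 = 20.8%, outside 40.8–55.8% ✗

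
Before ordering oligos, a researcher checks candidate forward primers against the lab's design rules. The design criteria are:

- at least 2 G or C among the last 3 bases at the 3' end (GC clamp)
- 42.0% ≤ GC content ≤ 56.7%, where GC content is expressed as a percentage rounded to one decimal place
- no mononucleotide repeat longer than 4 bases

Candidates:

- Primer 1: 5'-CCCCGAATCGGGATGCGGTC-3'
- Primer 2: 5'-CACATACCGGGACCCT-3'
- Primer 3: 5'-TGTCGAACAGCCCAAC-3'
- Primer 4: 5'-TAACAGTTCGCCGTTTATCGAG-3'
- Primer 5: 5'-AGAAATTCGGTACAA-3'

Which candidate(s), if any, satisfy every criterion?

Primer 1 (20 nt, A=3 T=3 G=7 C=7): 3' end GTC has 2 G/C ✓; GC 14/20 = 70.0%, outside 42.0–56.7% ✗; longest run = 4 ✓ — fails.
Primer 2 (16 nt, A=4 T=2 G=3 C=7): 3' end CCT has 2 G/C ✓; GC 10/16 = 62.5%, outside 42.0–56.7% ✗; longest run = 3 ✓ — fails.
Primer 3 (16 nt, A=5 T=2 G=3 C=6): 3' end AAC has 1 G/C, need ≥2 ✗; GC 9/16 = 56.3% ✓; longest run = 3 ✓ — fails.
Primer 4 (22 nt, A=5 T=7 G=5 C=5): 3' end GAG has 2 G/C ✓; GC 10/22 = 45.5% ✓; longest run = 3 ✓ — passes.
Primer 5 (15 nt, A=7 T=3 G=3 C=2): 3' end CAA has 1 G/C, need ≥2 ✗; GC 5/15 = 33.3%, outside 42.0–56.7% ✗; longest run = 3 ✓ — fails.

Primer 4 only.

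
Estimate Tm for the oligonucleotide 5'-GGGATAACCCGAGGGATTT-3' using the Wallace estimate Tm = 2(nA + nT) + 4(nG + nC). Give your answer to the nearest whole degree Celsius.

Base counts: A=5, T=4, G=7, C=3 (length 19).
Tm = 2·(5+4) + 4·(7+3) = 2·9 + 4·10 = 18 + 40 = 58°C.

58°C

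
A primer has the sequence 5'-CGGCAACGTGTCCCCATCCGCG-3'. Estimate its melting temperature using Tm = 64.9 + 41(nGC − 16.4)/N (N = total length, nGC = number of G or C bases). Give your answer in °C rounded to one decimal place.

64.2°C

Base counts: A=3, T=3, G=6, C=10; G+C = 16, N = 22.
Tm = 64.9 + 41·(16 − 16.4)/22 = 64.9 + -16.40/22 = 64.2°C.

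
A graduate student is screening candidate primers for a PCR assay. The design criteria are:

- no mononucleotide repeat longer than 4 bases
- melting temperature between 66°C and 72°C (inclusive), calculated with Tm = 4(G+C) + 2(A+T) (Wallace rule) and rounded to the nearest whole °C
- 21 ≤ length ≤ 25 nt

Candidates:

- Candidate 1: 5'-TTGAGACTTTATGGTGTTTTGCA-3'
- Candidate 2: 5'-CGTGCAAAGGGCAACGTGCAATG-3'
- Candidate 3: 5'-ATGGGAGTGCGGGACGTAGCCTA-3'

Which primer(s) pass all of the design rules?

Candidate 2 only.

Candidate 1 (23 nt, A=4 T=11 G=6 C=2): longest run = 4 ✓; Tm = 2·15 + 4·8 = 62°C, outside 66–72°C ✗; length 23 ✓ — fails.
Candidate 2 (23 nt, A=7 T=3 G=8 C=5): longest run = 3 ✓; Tm = 2·10 + 4·13 = 72°C ✓; length 23 ✓ — passes.
Candidate 3 (23 nt, A=5 T=4 G=10 C=4): longest run = 3 ✓; Tm = 2·9 + 4·14 = 74°C, outside 66–72°C ✗; length 23 ✓ — fails.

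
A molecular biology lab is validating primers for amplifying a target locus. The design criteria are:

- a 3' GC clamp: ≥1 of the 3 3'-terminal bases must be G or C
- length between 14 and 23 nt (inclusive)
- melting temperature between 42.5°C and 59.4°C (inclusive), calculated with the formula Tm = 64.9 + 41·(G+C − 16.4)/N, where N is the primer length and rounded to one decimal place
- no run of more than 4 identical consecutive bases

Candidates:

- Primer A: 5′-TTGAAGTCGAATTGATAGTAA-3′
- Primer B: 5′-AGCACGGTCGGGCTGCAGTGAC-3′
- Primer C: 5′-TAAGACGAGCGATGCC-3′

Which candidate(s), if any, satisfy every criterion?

Primer C only.

Primer A (21 nt, A=8 T=7 G=5 C=1): 3' end TAA has 0 G/C, need ≥1 ✗; length 21 ✓; Tm = 64.9 + 41·(6 − 16.4)/21 = 44.6°C ✓; longest run = 2 ✓ — fails.
Primer B (22 nt, A=4 T=3 G=9 C=6): 3' end GAC has 2 G/C ✓; length 22 ✓; Tm = 64.9 + 41·(15 − 16.4)/22 = 62.3°C, outside 42.5–59.4°C ✗; longest run = 3 ✓ — fails.
Primer C (16 nt, A=5 T=2 G=5 C=4): 3' end GCC has 3 G/C ✓; length 16 ✓; Tm = 64.9 + 41·(9 − 16.4)/16 = 45.9°C ✓; longest run = 2 ✓ — passes.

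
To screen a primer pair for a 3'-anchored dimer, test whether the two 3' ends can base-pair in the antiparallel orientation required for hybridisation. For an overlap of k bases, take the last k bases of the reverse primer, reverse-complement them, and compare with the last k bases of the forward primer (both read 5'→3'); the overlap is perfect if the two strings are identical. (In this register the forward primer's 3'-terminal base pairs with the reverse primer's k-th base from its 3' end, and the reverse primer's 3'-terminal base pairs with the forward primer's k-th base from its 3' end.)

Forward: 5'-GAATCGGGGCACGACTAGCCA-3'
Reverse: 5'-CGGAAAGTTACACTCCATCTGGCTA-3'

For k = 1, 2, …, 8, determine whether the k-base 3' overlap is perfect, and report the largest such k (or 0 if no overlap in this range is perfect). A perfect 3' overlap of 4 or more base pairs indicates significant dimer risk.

Longest perfect overlap: 6 complementary base pairs; significant dimer risk (threshold 4).

Last 8 bases (5'→3') — forward …ACTAGCCA, reverse …TCTGGCTA.
Reverse complement of the reverse primer's last 8 bases: TAGCCAGA; its first k bases are the reverse complement of the reverse primer's last k bases, so a perfect k-base overlap needs the forward primer's last k bases to equal them.
Comparing (forward last k vs required): k=1: A vs T ✗; k=2: CA vs TA ✗; k=3: CCA vs TAG ✗; k=4: GCCA vs TAGC ✗; k=5: AGCCA vs TAGCC ✗; k=6: TAGCCA vs TAGCCA ✓; k=7: CTAGCCA vs TAGCCAG ✗; k=8: ACTAGCCA vs TAGCCAGA ✗.
Only k = 6 is perfect, so the longest perfect 3' overlap is 6.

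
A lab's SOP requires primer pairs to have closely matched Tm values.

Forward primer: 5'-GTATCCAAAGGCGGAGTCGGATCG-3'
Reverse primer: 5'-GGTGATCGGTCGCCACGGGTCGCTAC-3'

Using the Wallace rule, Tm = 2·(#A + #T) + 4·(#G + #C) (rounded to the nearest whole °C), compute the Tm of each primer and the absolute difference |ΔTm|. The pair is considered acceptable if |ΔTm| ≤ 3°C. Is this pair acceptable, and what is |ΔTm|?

|ΔTm| = 12°C; the pair is not acceptable.

Forward: A=6 T=4 G=9 C=5 → Tm = 2·10 + 4·14 = 76°C.
Reverse: A=3 T=5 G=10 C=8 → Tm = 2·8 + 4·18 = 88°C.
|ΔTm| = |76 − 88| = 12°C, > 3°C.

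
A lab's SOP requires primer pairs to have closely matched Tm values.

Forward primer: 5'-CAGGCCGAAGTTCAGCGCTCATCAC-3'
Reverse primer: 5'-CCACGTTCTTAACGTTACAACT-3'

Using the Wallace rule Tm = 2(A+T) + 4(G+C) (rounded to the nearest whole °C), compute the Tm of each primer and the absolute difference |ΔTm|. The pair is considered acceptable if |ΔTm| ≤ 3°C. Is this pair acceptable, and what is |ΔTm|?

|ΔTm| = 18°C; the pair is not acceptable.

Forward: A=6 T=4 G=6 C=9 → Tm = 2·10 + 4·15 = 80°C.
Reverse: A=6 T=7 G=2 C=7 → Tm = 2·13 + 4·9 = 62°C.
|ΔTm| = |80 − 62| = 18°C, > 3°C.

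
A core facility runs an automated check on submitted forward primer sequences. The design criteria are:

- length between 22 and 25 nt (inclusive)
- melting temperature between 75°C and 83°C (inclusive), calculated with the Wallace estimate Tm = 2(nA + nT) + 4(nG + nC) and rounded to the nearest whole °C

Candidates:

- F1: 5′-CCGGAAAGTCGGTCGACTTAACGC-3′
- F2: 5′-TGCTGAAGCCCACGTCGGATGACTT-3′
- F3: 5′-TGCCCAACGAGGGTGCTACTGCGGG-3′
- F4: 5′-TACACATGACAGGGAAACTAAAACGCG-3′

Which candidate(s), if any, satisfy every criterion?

F1 (24 nt, A=6 T=4 G=7 C=7): length 24 ✓; Tm = 2·10 + 4·14 = 76°C ✓ — passes.
F2 (25 nt, A=5 T=6 G=7 C=7): length 25 ✓; Tm = 2·11 + 4·14 = 78°C ✓ — passes.
F3 (25 nt, A=4 T=4 G=10 C=7): length 25 ✓; Tm = 2·8 + 4·17 = 84°C, outside 75–83°C ✗ — fails.
F4 (27 nt, A=12 T=3 G=6 C=6): length 27, outside 22–25 ✗; Tm = 2·15 + 4·12 = 78°C ✓ — fails.

F1 and F2.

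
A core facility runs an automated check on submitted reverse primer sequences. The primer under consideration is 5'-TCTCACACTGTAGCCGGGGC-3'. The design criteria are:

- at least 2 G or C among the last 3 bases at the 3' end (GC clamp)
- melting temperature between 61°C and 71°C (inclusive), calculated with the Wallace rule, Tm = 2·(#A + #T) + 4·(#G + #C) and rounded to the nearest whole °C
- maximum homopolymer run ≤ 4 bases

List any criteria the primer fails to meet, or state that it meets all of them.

Meets all criteria.

Base counts: A=3, T=4, G=6, C=7 (length 20).
GC clamp: 3' end GGC has 3 G/C ✓
Tm: Tm = 2·7 + 4·13 = 66°C ✓
homopolymer run: longest run = 4 ✓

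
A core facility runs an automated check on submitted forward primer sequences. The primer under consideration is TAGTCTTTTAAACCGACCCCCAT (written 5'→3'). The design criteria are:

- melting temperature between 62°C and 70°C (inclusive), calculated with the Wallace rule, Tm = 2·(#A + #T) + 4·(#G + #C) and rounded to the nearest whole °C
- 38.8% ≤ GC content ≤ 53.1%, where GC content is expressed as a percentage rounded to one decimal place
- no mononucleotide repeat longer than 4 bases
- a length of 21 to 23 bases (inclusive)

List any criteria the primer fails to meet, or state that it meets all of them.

Fails: homopolymer run.

Base counts: A=6, T=7, G=2, C=8 (length 23).
Tm: Tm = 2·13 + 4·10 = 66°C ✓
GC content: GC 10/23 = 43.5% ✓
homopolymer run: longest run = 5, exceeds 4 ✗
length: length 23 ✓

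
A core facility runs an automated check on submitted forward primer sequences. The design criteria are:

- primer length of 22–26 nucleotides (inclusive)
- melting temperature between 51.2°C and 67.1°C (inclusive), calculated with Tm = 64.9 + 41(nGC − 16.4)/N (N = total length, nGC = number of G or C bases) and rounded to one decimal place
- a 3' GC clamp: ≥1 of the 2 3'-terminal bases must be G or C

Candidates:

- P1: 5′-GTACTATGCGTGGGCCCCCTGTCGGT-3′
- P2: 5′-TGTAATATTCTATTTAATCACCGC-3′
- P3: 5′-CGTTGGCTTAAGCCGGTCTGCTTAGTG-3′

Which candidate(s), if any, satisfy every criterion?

P1 (26 nt, A=2 T=7 G=9 C=8): length 26 ✓; Tm = 64.9 + 41·(17 − 16.4)/26 = 65.8°C ✓; 3' end GT has 1 G/C ✓ — passes.
P2 (24 nt, A=7 T=10 G=2 C=5): length 24 ✓; Tm = 64.9 + 41·(7 − 16.4)/24 = 48.8°C, outside 51.2–67.1°C ✗; 3' end GC has 2 G/C ✓ — fails.
P3 (27 nt, A=3 T=9 G=9 C=6): length 27, outside 22–26 ✗; Tm = 64.9 + 41·(15 − 16.4)/27 = 62.8°C ✓; 3' end TG has 1 G/C ✓ — fails.

P1 only.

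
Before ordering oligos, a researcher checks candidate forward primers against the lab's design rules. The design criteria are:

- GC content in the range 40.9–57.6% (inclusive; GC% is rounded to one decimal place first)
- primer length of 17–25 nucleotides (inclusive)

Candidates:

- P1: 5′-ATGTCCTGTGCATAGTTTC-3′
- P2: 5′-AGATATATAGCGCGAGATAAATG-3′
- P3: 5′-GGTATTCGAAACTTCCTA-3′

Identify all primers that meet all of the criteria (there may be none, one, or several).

P1 (19 nt, A=3 T=8 G=4 C=4): GC 8/19 = 42.1% ✓; length 19 ✓ — passes.
P2 (23 nt, A=10 T=5 G=6 C=2): GC 8/23 = 34.8%, outside 40.9–57.6% ✗; length 23 ✓ — fails.
P3 (18 nt, A=5 T=6 G=3 C=4): GC 7/18 = 38.9%, outside 40.9–57.6% ✗; length 18 ✓ — fails.

P1 only.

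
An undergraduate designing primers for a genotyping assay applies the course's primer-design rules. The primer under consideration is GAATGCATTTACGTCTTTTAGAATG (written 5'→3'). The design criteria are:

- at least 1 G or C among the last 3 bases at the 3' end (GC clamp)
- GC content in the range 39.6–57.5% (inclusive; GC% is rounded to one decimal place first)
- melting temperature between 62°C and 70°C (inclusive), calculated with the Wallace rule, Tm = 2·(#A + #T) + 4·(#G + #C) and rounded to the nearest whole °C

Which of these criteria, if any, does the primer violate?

Base counts: A=7, T=10, G=5, C=3 (length 25).
GC clamp: 3' end ATG has 1 G/C ✓
GC content: GC 8/25 = 32.0%, outside 39.6–57.5% ✗
Tm: Tm = 2·17 + 4·8 = 66°C ✓

Fails: GC content.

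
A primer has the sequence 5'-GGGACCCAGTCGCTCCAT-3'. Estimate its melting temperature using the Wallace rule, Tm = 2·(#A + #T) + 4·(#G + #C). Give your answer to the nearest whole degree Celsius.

Base counts: A=3, T=3, G=5, C=7 (length 18).
Tm = 2·(3+3) + 4·(5+7) = 2·6 + 4·12 = 12 + 48 = 60°C.

60°C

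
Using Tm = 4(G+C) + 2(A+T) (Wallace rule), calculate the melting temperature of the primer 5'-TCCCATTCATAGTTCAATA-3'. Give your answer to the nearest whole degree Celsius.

Base counts: A=6, T=7, G=1, C=5 (length 19).
Tm = 2·(6+7) + 4·(1+5) = 2·13 + 4·6 = 26 + 24 = 50°C.

50°C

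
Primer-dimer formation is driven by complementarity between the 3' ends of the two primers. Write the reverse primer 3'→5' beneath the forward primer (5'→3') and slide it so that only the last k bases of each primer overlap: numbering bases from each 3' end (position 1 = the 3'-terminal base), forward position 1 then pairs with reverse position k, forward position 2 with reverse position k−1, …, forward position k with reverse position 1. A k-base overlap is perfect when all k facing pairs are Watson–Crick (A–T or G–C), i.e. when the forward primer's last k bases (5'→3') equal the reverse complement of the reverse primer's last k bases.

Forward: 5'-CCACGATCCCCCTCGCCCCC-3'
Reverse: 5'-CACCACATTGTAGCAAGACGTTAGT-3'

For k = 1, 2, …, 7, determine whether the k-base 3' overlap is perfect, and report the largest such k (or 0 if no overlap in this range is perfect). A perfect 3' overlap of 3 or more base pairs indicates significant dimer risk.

Longest perfect overlap: 0 complementary base pairs; below the dimer-risk threshold (threshold 3).

Last 7 bases (5'→3') — forward …CGCCCCC, reverse …CGTTAGT.
Reverse complement of the reverse primer's last 7 bases: ACTAACG; its first k bases are the reverse complement of the reverse primer's last k bases, so a perfect k-base overlap needs the forward primer's last k bases to equal them.
Comparing (forward last k vs required): k=1: C vs A ✗; k=2: CC vs AC ✗; k=3: CCC vs ACT ✗; k=4: CCCC vs ACTA ✗; k=5: CCCCC vs ACTAA ✗; k=6: GCCCCC vs ACTAAC ✗; k=7: CGCCCCC vs ACTAACG ✗.
No overlap length from 1 to 7 is perfect, so the longest perfect 3' overlap is 0.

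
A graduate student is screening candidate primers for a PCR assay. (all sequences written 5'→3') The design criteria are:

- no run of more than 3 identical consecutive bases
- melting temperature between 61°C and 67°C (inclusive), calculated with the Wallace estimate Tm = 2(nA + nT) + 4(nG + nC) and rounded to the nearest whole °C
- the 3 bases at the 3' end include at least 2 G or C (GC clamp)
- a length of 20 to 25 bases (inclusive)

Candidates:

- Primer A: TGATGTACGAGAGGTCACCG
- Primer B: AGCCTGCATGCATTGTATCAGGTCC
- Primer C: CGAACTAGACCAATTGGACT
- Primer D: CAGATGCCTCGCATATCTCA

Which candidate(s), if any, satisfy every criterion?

Primer A only.

Primer A (20 nt, A=5 T=4 G=7 C=4): longest run = 2 ✓; Tm = 2·9 + 4·11 = 62°C ✓; 3' end CCG has 3 G/C ✓; length 20 ✓ — passes.
Primer B (25 nt, A=5 T=7 G=6 C=7): longest run = 2 ✓; Tm = 2·12 + 4·13 = 76°C, outside 61–67°C ✗; 3' end TCC has 2 G/C ✓; length 25 ✓ — fails.
Primer C (20 nt, A=7 T=4 G=4 C=5): longest run = 2 ✓; Tm = 2·11 + 4·9 = 58°C, outside 61–67°C ✗; 3' end ACT has 1 G/C, need ≥2 ✗; length 20 ✓ — fails.
Primer D (20 nt, A=5 T=5 G=3 C=7): longest run = 2 ✓; Tm = 2·10 + 4·10 = 60°C, outside 61–67°C ✗; 3' end TCA has 1 G/C, need ≥2 ✗; length 20 ✓ — fails.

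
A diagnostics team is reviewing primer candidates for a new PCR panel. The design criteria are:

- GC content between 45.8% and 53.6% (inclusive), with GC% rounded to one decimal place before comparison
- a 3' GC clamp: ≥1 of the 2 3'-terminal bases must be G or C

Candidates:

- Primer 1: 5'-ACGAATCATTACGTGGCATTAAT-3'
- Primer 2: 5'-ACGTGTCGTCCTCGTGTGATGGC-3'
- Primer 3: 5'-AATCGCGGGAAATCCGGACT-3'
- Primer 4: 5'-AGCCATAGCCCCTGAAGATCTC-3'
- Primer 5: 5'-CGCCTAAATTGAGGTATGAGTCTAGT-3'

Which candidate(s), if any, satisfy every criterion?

None of the candidates satisfy all criteria.

Primer 1 (23 nt, A=8 T=7 G=4 C=4): GC 8/23 = 34.8%, outside 45.8–53.6% ✗; 3' end AT has 0 G/C, need ≥1 ✗ — fails.
Primer 2 (23 nt, A=2 T=7 G=8 C=6): GC 14/23 = 60.9%, outside 45.8–53.6% ✗; 3' end GC has 2 G/C ✓ — fails.
Primer 3 (20 nt, A=6 T=3 G=6 C=5): GC 11/20 = 55.0%, outside 45.8–53.6% ✗; 3' end CT has 1 G/C ✓ — fails.
Primer 4 (22 nt, A=6 T=4 G=4 C=8): GC 12/22 = 54.5%, outside 45.8–53.6% ✗; 3' end TC has 1 G/C ✓ — fails.
Primer 5 (26 nt, A=7 T=8 G=7 C=4): GC 11/26 = 42.3%, outside 45.8–53.6% ✗; 3' end GT has 1 G/C ✓ — fails.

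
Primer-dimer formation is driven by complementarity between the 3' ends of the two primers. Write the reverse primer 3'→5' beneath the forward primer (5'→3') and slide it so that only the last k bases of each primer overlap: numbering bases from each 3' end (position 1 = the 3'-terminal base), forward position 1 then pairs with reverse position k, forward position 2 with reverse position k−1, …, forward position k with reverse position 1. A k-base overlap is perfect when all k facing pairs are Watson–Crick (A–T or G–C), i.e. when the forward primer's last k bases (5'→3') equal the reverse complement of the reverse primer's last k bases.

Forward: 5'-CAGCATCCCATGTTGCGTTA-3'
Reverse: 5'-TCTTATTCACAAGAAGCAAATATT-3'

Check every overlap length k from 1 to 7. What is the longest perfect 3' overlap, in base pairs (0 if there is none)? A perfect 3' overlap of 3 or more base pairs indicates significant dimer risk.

Last 7 bases (5'→3') — forward …TGCGTTA, reverse …AAATATT.
Reverse complement of the reverse primer's last 7 bases: AATATTT; its first k bases are the reverse complement of the reverse primer's last k bases, so a perfect k-base overlap needs the forward primer's last k bases to equal them.
Comparing (forward last k vs required): k=1: A vs A ✓; k=2: TA vs AA ✗; k=3: TTA vs AAT ✗; k=4: GTTA vs AATA ✗; k=5: CGTTA vs AATAT ✗; k=6: GCGTTA vs AATATT ✗; k=7: TGCGTTA vs AATATTT ✗.
Only k = 1 is perfect, so the longest perfect 3' overlap is 1.

Longest perfect overlap: 1 complementary base pair; below the dimer-risk threshold (threshold 3).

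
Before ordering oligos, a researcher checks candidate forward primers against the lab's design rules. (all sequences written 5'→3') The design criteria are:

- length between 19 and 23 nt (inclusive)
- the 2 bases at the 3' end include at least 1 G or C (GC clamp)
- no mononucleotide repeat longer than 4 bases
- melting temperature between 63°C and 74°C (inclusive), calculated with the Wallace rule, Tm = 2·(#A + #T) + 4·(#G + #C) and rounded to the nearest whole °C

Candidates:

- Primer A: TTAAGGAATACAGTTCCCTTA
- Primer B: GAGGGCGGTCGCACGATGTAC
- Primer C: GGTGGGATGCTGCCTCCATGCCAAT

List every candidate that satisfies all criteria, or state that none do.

Primer B only.

Primer A (21 nt, A=7 T=7 G=3 C=4): length 21 ✓; 3' end TA has 0 G/C, need ≥1 ✗; longest run = 3 ✓; Tm = 2·14 + 4·7 = 56°C, outside 63–74°C ✗ — fails.
Primer B (21 nt, A=4 T=3 G=9 C=5): length 21 ✓; 3' end AC has 1 G/C ✓; longest run = 3 ✓; Tm = 2·7 + 4·14 = 70°C ✓ — passes.
Primer C (25 nt, A=4 T=6 G=8 C=7): length 25, outside 19–23 ✗; 3' end AT has 0 G/C, need ≥1 ✗; longest run = 3 ✓; Tm = 2·10 + 4·15 = 80°C, outside 63–74°C ✗ — fails.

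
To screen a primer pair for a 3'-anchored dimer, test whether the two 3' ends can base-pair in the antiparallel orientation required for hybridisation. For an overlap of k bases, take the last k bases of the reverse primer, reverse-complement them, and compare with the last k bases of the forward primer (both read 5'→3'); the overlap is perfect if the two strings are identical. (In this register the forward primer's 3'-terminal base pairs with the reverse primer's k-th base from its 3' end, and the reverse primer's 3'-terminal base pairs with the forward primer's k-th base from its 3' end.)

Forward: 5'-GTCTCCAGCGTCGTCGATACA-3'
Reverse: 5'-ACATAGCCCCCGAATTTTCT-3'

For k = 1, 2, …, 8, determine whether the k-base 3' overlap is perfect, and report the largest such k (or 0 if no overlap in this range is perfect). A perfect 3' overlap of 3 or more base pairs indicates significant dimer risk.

Last 8 bases (5'→3') — forward …TCGATACA, reverse …AATTTTCT.
Reverse complement of the reverse primer's last 8 bases: AGAAAATT; its first k bases are the reverse complement of the reverse primer's last k bases, so a perfect k-base overlap needs the forward primer's last k bases to equal them.
Comparing (forward last k vs required): k=1: A vs A ✓; k=2: CA vs AG ✗; k=3: ACA vs AGA ✗; k=4: TACA vs AGAA ✗; k=5: ATACA vs AGAAA ✗; k=6: GATACA vs AGAAAA ✗; k=7: CGATACA vs AGAAAAT ✗; k=8: TCGATACA vs AGAAAATT ✗.
Only k = 1 is perfect, so the longest perfect 3' overlap is 1.

Longest perfect overlap: 1 complementary base pair; below the dimer-risk threshold (threshold 3).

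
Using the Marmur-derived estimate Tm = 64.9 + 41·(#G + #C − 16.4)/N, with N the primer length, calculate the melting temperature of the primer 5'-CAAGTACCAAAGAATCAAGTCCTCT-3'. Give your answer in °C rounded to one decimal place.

Base counts: A=10, T=5, G=3, C=7; G+C = 10, N = 25.
Tm = 64.9 + 41·(10 − 16.4)/25 = 64.9 + -262.40/25 = 54.4°C.

54.4°C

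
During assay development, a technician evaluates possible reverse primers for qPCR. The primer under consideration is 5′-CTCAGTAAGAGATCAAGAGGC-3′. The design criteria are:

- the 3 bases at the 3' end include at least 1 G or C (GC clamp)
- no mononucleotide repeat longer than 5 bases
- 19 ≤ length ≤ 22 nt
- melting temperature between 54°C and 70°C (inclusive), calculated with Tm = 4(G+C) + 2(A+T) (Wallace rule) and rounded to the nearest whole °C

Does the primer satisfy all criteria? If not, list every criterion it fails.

Meets all criteria.

Base counts: A=8, T=3, G=6, C=4 (length 21).
GC clamp: 3' end GGC has 3 G/C ✓
homopolymer run: longest run = 2 ✓
length: length 21 ✓
Tm: Tm = 2·11 + 4·10 = 62°C ✓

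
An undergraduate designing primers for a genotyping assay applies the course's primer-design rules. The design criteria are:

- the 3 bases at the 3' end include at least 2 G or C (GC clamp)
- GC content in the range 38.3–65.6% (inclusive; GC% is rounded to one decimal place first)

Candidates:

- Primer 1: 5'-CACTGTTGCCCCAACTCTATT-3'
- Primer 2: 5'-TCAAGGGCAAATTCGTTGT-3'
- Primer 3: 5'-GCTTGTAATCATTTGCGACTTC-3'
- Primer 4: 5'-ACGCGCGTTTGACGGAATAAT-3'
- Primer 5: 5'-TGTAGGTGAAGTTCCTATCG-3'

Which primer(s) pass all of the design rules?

Primer 1 (21 nt, A=4 T=7 G=2 C=8): 3' end ATT has 0 G/C, need ≥2 ✗; GC 10/21 = 47.6% ✓ — fails.
Primer 2 (19 nt, A=5 T=6 G=5 C=3): 3' end TGT has 1 G/C, need ≥2 ✗; GC 8/19 = 42.1% ✓ — fails.
Primer 3 (22 nt, A=4 T=9 G=4 C=5): 3' end TTC has 1 G/C, need ≥2 ✗; GC 9/22 = 40.9% ✓ — fails.
Primer 4 (21 nt, A=6 T=5 G=6 C=4): 3' end AAT has 0 G/C, need ≥2 ✗; GC 10/21 = 47.6% ✓ — fails.
Primer 5 (20 nt, A=4 T=7 G=6 C=3): 3' end TCG has 2 G/C ✓; GC 9/20 = 45.0% ✓ — passes.

Primer 5 only.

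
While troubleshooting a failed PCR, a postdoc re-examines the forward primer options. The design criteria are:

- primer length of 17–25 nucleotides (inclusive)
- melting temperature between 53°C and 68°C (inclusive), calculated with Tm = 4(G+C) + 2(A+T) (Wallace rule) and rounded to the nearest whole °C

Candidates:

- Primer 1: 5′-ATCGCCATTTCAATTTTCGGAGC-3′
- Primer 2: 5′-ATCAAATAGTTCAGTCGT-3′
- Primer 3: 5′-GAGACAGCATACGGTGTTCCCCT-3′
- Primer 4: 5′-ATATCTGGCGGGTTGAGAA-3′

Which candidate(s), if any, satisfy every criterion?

Primer 1 and Primer 4.

Primer 1 (23 nt, A=5 T=8 G=4 C=6): length 23 ✓; Tm = 2·13 + 4·10 = 66°C ✓ — passes.
Primer 2 (18 nt, A=6 T=6 G=3 C=3): length 18 ✓; Tm = 2·12 + 4·6 = 48°C, outside 53–68°C ✗ — fails.
Primer 3 (23 nt, A=5 T=5 G=6 C=7): length 23 ✓; Tm = 2·10 + 4·13 = 72°C, outside 53–68°C ✗ — fails.
Primer 4 (19 nt, A=5 T=5 G=7 C=2): length 19 ✓; Tm = 2·10 + 4·9 = 56°C ✓ — passes.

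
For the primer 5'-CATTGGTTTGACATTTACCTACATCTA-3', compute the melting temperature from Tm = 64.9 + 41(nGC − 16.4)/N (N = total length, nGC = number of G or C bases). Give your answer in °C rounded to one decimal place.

53.7°C

Base counts: A=7, T=11, G=3, C=6; G+C = 9, N = 27.
Tm = 64.9 + 41·(9 − 16.4)/27 = 64.9 + -303.40/27 = 53.7°C.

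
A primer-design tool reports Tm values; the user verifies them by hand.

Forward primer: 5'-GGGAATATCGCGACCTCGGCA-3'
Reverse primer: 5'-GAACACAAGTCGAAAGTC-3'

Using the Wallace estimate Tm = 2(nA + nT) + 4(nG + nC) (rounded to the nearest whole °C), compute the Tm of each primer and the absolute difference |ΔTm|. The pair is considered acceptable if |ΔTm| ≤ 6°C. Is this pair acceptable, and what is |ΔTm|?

Forward: A=5 T=3 G=7 C=6 → Tm = 2·8 + 4·13 = 68°C.
Reverse: A=8 T=2 G=4 C=4 → Tm = 2·10 + 4·8 = 52°C.
|ΔTm| = |68 − 52| = 16°C, > 6°C.

|ΔTm| = 16°C; the pair is not acceptable.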